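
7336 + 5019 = 12355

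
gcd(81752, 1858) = 1858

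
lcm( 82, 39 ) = 3198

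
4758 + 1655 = 6413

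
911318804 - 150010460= 761308344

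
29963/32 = 936  +  11/32 = 936.34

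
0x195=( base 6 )1513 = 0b110010101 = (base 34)BV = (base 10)405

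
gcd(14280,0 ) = 14280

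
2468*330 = 814440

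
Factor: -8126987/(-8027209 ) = 11^1*397^1*1861^1*8027209^(  -  1)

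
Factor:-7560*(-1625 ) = 12285000 = 2^3*3^3*5^4 * 7^1 * 13^1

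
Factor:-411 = - 3^1*137^1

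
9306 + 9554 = 18860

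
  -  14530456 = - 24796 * 586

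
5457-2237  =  3220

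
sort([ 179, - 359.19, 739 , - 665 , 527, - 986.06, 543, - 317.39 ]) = [ - 986.06, - 665, - 359.19, - 317.39, 179, 527,543, 739]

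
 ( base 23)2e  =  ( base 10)60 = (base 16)3c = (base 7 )114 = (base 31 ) 1T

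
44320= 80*554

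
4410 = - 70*( - 63 )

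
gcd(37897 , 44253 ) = 1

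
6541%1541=377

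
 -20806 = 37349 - 58155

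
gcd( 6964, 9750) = 2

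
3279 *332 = 1088628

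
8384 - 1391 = 6993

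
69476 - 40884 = 28592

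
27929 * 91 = 2541539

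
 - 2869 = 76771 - 79640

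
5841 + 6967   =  12808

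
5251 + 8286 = 13537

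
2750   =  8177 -5427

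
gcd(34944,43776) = 384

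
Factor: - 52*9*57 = - 26676 = - 2^2*3^3*13^1*19^1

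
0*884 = 0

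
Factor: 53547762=2^1*3^1*113^1*78979^1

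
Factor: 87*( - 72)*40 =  -250560 = -  2^6 * 3^3*5^1*29^1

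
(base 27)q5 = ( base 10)707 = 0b1011000011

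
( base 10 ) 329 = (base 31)AJ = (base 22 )EL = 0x149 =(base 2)101001001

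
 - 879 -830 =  - 1709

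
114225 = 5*22845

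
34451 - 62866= - 28415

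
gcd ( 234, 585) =117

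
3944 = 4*986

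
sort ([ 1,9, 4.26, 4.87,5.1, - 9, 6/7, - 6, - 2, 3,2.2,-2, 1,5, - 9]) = [ - 9,  -  9, - 6,  -  2, - 2, 6/7,1, 1,2.2, 3, 4.26, 4.87 , 5, 5.1,9 ] 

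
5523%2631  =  261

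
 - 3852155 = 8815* ( - 437)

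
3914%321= 62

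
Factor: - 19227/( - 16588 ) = 51/44 = 2^(  -  2 )*3^1 * 11^(  -  1 )*17^1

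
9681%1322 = 427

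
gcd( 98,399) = 7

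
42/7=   6  =  6.00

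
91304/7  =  91304/7 = 13043.43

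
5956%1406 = 332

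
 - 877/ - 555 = 1 +322/555 = 1.58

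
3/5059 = 3/5059 = 0.00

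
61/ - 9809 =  - 61/9809=-0.01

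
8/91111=8/91111=0.00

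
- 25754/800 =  - 12877/400 = - 32.19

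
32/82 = 16/41 = 0.39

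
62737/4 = 15684 + 1/4 = 15684.25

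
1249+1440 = 2689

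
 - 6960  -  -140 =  - 6820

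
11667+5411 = 17078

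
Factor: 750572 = 2^2*31^1*6053^1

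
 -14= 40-54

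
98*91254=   8942892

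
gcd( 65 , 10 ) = 5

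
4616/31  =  4616/31 = 148.90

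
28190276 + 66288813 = 94479089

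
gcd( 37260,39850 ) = 10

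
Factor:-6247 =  -6247^1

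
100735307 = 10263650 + 90471657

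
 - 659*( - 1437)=946983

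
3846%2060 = 1786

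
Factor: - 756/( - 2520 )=3/10 =2^(  -  1 )*3^1*5^( - 1) 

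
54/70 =27/35  =  0.77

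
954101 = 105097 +849004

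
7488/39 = 192 =192.00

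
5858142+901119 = 6759261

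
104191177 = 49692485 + 54498692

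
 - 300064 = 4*( -75016) 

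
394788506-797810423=  -  403021917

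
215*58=12470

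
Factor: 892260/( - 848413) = -2^2*3^2*5^1*41^( - 1)*4957^1*20693^ (-1)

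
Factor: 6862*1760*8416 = 101641041920 = 2^11* 5^1 * 11^1*47^1*73^1*263^1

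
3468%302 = 146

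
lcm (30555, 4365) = 30555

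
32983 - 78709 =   -  45726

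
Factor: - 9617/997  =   - 59^1*163^1*997^( - 1)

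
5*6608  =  33040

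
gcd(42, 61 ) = 1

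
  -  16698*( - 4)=66792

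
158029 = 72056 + 85973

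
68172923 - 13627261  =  54545662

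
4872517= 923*5279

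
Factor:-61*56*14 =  - 2^4*7^2*61^1 = - 47824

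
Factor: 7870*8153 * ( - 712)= - 2^4*5^1*31^1*89^1*263^1*787^1  =  - 45684846320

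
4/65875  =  4/65875 = 0.00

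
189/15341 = 189/15341 = 0.01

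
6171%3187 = 2984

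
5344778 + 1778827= 7123605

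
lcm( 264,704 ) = 2112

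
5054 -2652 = 2402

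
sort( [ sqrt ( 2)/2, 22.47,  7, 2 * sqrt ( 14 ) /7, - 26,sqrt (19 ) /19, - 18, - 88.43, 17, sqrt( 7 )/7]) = [ -88.43, - 26,-18, sqrt( 19)/19,sqrt( 7 ) /7, sqrt( 2 )/2, 2*sqrt( 14 )/7, 7, 17, 22.47]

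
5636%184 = 116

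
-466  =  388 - 854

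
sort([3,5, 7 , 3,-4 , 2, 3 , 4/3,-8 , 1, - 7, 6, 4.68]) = [ - 8, - 7, - 4, 1, 4/3, 2, 3 , 3,3 , 4.68, 5, 6, 7 ] 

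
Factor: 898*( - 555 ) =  - 2^1*3^1*5^1*37^1*449^1 = - 498390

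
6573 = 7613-1040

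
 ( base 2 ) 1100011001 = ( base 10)793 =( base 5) 11133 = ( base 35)MN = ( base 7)2212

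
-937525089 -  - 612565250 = -324959839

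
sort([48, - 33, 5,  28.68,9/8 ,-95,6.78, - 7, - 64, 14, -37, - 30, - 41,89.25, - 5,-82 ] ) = [ - 95, - 82, - 64, - 41, - 37,- 33, - 30, - 7, - 5, 9/8,5, 6.78, 14, 28.68,48,89.25] 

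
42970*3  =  128910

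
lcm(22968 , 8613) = 68904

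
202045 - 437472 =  - 235427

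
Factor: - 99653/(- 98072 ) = 2^( - 3)*13^(-1)*23^(- 1)*41^ ( - 1)* 227^1*439^1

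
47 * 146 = 6862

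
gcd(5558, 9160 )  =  2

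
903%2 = 1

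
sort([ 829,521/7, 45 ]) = [45, 521/7, 829] 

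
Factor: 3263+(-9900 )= - 6637 = - 6637^1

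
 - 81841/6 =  - 81841/6 = - 13640.17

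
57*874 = 49818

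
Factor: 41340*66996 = 2769614640 = 2^4*3^3*5^1*13^1*53^1*1861^1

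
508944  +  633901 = 1142845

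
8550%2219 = 1893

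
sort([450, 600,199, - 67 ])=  [ - 67,199,450, 600 ] 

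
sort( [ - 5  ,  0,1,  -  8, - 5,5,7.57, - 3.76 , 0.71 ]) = [ - 8 , - 5, - 5, - 3.76, 0, 0.71,1,5,7.57 ] 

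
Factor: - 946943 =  - 946943^1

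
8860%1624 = 740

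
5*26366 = 131830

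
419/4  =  104 + 3/4 = 104.75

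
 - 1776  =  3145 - 4921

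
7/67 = 7/67  =  0.10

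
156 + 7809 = 7965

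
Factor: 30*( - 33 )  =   - 990 = - 2^1 *3^2 *5^1* 11^1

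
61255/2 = 30627+1/2  =  30627.50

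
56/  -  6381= - 1+ 6325/6381 = -0.01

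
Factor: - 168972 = -2^2*3^1*14081^1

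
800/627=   1+173/627   =  1.28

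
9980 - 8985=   995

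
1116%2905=1116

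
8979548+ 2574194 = 11553742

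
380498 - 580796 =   -  200298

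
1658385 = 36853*45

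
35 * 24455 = 855925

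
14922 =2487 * 6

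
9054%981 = 225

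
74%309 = 74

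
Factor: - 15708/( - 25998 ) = 374/619 = 2^1*11^1*17^1*619^ (  -  1) 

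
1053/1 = 1053 = 1053.00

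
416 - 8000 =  - 7584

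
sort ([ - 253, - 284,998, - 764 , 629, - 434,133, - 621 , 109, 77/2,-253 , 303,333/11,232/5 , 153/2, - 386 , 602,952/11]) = [-764 , - 621  ,- 434, - 386, - 284, - 253 , - 253,333/11, 77/2, 232/5,153/2, 952/11, 109,133, 303, 602, 629,998]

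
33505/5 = 6701 = 6701.00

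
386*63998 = 24703228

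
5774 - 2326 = 3448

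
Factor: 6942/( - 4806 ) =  - 3^( - 2)*13^1 = - 13/9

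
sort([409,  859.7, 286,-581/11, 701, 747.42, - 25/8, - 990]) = [-990, - 581/11, - 25/8, 286,409, 701,747.42, 859.7] 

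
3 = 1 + 2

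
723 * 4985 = 3604155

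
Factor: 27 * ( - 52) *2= -2808 =-2^3*3^3*13^1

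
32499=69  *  471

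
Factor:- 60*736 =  - 2^7* 3^1*5^1*23^1 = - 44160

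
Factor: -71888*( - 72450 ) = 2^5*3^2*5^2*7^1 * 23^1*4493^1 =5208285600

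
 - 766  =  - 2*383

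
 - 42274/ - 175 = 42274/175 = 241.57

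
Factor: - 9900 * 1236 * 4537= - 2^4*3^3*5^2 * 11^1*13^1*103^1*349^1  =  - 55516546800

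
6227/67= 92 + 63/67 = 92.94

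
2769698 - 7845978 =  - 5076280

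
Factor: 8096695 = 5^1*1619339^1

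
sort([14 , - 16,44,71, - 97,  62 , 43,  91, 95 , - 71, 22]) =[ - 97  ,-71,-16, 14,22,43,44,62,71,91,95 ] 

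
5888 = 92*64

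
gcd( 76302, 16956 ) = 8478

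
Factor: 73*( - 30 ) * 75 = -164250 = - 2^1 * 3^2*5^3*73^1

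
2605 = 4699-2094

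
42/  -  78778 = -3/5627 = - 0.00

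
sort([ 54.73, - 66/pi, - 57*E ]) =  [ - 57*E, - 66/pi , 54.73]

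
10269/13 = 789 + 12/13 = 789.92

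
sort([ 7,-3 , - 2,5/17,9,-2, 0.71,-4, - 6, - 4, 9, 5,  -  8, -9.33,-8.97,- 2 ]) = [-9.33,-8.97,-8,  -  6,-4, - 4,- 3, - 2, - 2, - 2, 5/17,0.71, 5, 7,9,  9 ] 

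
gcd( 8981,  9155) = 1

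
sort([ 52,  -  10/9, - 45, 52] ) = [ - 45, -10/9, 52, 52]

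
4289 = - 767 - -5056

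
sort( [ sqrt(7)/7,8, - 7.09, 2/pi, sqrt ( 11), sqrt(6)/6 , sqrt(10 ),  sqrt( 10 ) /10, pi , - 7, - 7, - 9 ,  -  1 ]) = [ - 9 , - 7.09,-7, - 7, - 1  ,  sqrt(10 )/10, sqrt(7)/7, sqrt( 6 ) /6, 2/pi,pi, sqrt( 10), sqrt(11), 8] 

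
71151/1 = 71151 = 71151.00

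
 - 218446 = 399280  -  617726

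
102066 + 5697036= 5799102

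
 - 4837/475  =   - 4837/475 = -10.18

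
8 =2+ 6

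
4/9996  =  1/2499=0.00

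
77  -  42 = 35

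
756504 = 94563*8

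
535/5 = 107 = 107.00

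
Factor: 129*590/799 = 76110/799 = 2^1*3^1*5^1*17^( - 1)*43^1*47^( -1 )*59^1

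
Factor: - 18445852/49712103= -2^2*3^(  -  3)*7^ (  -  1)  *  83^(- 1 )*109^1*3169^ ( - 1)*42307^1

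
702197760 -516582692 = 185615068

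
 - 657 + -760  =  -1417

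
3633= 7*519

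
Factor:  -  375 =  - 3^1*5^3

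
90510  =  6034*15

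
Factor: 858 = 2^1*3^1*11^1*13^1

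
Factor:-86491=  - 86491^1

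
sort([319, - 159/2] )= [-159/2 , 319 ]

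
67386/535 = 67386/535 = 125.96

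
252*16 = 4032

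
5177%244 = 53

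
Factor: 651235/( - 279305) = -43^1*233^1 * 4297^( - 1) = -  10019/4297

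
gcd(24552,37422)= 198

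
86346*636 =54916056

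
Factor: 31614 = 2^1 * 3^1*11^1*479^1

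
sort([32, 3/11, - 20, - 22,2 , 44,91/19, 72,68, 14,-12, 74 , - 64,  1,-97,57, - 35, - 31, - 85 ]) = [ - 97 , - 85, - 64, - 35,-31, - 22, - 20, - 12, 3/11,1,2,91/19 , 14, 32,44 , 57,  68,72, 74] 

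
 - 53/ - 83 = 53/83= 0.64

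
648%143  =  76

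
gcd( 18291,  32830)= 469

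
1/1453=1/1453 = 0.00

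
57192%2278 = 242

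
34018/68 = 17009/34 = 500.26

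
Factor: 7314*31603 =231144342 = 2^1 * 3^1*11^1*13^2*17^1*23^1 * 53^1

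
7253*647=4692691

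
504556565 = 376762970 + 127793595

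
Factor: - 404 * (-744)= 300576 = 2^5*3^1*31^1*101^1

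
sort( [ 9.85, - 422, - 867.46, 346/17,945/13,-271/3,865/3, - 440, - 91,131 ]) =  [ - 867.46,-440, - 422, -91,-271/3, 9.85, 346/17,945/13, 131,865/3]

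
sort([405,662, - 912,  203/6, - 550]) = [-912,-550,203/6,405,662 ]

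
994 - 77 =917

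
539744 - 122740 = 417004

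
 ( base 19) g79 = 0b1011100011110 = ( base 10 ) 5918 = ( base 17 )1382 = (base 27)835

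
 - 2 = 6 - 8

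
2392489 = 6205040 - 3812551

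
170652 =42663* 4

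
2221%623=352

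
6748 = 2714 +4034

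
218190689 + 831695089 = 1049885778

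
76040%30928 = 14184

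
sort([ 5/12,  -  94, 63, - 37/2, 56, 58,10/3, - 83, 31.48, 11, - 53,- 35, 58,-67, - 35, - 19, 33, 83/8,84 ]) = [  -  94, - 83,-67, - 53, - 35,  -  35, - 19, - 37/2, 5/12, 10/3,83/8, 11,  31.48,  33, 56,58, 58, 63, 84]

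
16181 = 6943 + 9238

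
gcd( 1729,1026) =19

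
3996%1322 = 30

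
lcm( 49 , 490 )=490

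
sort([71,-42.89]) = [ - 42.89, 71]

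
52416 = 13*4032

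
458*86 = 39388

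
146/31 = 4 + 22/31= 4.71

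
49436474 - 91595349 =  - 42158875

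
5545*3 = 16635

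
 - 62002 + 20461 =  -41541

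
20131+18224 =38355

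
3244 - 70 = 3174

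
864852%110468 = 91576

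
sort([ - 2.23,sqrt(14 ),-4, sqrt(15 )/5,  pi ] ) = [  -  4, - 2.23 , sqrt( 15)/5,pi,sqrt( 14) ] 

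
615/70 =123/14  =  8.79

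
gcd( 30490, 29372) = 2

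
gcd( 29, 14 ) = 1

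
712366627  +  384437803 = 1096804430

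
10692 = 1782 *6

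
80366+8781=89147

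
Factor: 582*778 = 452796 = 2^2*3^1 * 97^1*389^1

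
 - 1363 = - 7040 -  - 5677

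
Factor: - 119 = -7^1 * 17^1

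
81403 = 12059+69344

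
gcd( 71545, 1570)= 5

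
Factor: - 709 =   -  709^1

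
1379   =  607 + 772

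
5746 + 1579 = 7325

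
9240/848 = 1155/106 = 10.90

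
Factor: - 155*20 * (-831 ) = 2576100  =  2^2*3^1*5^2 * 31^1*277^1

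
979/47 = 979/47=20.83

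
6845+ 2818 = 9663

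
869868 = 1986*438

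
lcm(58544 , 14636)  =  58544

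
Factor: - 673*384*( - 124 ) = 2^9*3^1*31^1*673^1 =32045568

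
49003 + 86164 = 135167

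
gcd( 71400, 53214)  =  42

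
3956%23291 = 3956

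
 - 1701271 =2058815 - 3760086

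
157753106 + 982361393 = 1140114499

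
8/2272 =1/284= 0.00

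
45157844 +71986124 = 117143968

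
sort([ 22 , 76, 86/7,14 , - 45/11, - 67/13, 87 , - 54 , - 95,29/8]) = [ - 95,-54 , - 67/13,-45/11,  29/8,86/7, 14, 22,76,87]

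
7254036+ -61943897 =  - 54689861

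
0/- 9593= 0/1= - 0.00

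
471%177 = 117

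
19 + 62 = 81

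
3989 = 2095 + 1894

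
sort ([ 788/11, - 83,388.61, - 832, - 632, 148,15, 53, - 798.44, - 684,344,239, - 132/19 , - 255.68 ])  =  [  -  832, - 798.44, - 684,  -  632, - 255.68, - 83, - 132/19,15, 53,788/11, 148 , 239,344,388.61]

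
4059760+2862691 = 6922451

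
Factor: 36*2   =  2^3*3^2=72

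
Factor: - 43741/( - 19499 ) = 37^( - 1)*83^1 = 83/37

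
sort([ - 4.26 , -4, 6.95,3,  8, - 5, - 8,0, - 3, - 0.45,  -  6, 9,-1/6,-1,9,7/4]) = [ - 8 , - 6, - 5, - 4.26,-4 ,-3, - 1 , - 0.45, - 1/6 , 0,  7/4, 3,6.95,8,9 , 9 ]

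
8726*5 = 43630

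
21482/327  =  21482/327 = 65.69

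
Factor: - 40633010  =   - 2^1*5^1*11^2*33581^1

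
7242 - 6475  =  767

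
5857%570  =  157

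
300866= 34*8849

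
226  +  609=835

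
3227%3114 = 113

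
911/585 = 911/585 = 1.56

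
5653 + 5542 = 11195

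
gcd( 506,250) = 2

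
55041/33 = 18347/11 = 1667.91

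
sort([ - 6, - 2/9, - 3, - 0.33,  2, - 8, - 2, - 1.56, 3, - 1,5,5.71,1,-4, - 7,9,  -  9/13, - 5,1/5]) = [ - 8, - 7, - 6 , - 5 , -4,-3,-2 , - 1.56, - 1,  -  9/13 , - 0.33,  -  2/9,1/5,1, 2  ,  3, 5, 5.71,9 ]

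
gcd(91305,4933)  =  1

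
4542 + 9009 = 13551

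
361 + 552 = 913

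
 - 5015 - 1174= - 6189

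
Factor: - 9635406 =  - 2^1*3^1 * 11^1*145991^1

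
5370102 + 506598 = 5876700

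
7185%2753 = 1679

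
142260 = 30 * 4742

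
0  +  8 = 8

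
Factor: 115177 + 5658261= 5773438 = 2^1*11^1*17^1*43^1*359^1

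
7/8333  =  7/8333 = 0.00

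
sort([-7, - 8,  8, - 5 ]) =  [ - 8, - 7, - 5, 8 ] 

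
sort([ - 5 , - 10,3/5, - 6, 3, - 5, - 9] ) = [ - 10, - 9, - 6, - 5, - 5, 3/5, 3 ]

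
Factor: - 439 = - 439^1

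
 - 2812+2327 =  - 485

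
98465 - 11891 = 86574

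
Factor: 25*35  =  875 = 5^3*7^1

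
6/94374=1/15729 =0.00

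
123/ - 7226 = -123/7226=- 0.02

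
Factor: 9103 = 9103^1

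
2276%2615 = 2276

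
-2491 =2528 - 5019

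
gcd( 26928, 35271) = 9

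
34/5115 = 34/5115 = 0.01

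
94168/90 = 1046  +  14/45 = 1046.31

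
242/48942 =121/24471 =0.00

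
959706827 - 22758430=936948397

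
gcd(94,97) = 1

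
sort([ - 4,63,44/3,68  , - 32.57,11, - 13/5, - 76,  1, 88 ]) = [ - 76, - 32.57, - 4, - 13/5,1,11, 44/3,63 , 68, 88] 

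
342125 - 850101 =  - 507976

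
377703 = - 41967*(-9 )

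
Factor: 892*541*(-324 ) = -2^4*3^4  *223^1*541^1 =- 156353328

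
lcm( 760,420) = 15960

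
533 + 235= 768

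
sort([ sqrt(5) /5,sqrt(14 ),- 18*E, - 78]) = [-78,-18*E, sqrt( 5 )/5,sqrt( 14 ) ] 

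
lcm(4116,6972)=341628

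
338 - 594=  -  256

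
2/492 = 1/246 = 0.00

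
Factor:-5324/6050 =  - 2^1*5^( - 2)*11^1  =  - 22/25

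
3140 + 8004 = 11144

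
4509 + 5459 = 9968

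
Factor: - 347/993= - 3^(-1 )*331^( - 1 )*347^1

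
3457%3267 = 190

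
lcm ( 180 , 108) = 540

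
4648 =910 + 3738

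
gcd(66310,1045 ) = 95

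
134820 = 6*22470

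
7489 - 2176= 5313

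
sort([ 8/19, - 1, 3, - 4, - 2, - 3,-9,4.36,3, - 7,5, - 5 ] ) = [ -9,  -  7, - 5 ,-4 , - 3 , - 2,-1,8/19, 3, 3,4.36,5 ] 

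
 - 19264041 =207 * ( - 93063)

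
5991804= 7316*819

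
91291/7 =91291/7 = 13041.57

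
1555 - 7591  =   - 6036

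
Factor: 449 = 449^1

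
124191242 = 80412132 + 43779110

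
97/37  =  2 + 23/37 = 2.62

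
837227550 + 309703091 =1146930641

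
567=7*81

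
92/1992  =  23/498 =0.05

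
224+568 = 792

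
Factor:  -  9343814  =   - 2^1 * 43^1 * 108649^1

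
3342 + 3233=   6575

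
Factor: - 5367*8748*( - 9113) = 2^2*3^8*13^1*701^1*1789^1 = 427860052308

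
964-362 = 602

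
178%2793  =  178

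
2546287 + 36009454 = 38555741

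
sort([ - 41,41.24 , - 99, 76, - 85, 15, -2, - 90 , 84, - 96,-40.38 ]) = [ - 99,-96,-90,  -  85, - 41, - 40.38, - 2, 15,41.24, 76,84]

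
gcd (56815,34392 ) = 1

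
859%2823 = 859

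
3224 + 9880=13104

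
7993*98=783314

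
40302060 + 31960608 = 72262668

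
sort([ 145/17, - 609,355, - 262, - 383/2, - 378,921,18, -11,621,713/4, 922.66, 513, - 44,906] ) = [ - 609, - 378, - 262,-383/2, - 44, - 11,  145/17,18,713/4,355 , 513,  621, 906,921,  922.66]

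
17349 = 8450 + 8899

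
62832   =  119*528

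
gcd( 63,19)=1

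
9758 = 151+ 9607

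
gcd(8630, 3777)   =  1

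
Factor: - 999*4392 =-2^3*3^5*37^1*61^1 = - 4387608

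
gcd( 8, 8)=8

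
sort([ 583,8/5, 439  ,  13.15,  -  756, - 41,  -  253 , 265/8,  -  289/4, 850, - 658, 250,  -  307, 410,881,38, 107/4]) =[ - 756, - 658, - 307,-253, - 289/4, - 41,8/5 , 13.15,107/4, 265/8, 38, 250,410,439, 583 , 850,881] 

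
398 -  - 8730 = 9128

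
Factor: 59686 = 2^1*11^1 *2713^1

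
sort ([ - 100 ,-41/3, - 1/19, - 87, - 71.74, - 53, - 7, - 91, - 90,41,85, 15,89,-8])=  [ - 100, - 91, - 90,- 87, - 71.74, - 53, - 41/3, - 8,-7,-1/19 , 15, 41,85,89 ] 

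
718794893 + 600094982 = 1318889875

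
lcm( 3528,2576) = 162288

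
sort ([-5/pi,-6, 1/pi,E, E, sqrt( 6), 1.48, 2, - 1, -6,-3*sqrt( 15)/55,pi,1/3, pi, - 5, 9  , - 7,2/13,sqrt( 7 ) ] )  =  [- 7, -6, - 6, - 5,-5/pi, - 1, - 3*sqrt(15)/55,2/13,1/pi,1/3,1.48, 2,sqrt(6),sqrt(7 ),E,E,pi, pi,9]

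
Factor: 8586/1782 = 11^ ( - 1) * 53^1 = 53/11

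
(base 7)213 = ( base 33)39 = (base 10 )108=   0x6c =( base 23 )4G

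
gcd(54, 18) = 18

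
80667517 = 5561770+75105747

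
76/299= 76/299=0.25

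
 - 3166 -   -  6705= 3539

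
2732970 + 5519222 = 8252192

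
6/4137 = 2/1379  =  0.00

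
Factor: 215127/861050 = 2^ (- 1)*3^2 * 5^(-2 )*11^1 *17^( - 1)*41^1*53^1* 1013^( - 1)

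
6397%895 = 132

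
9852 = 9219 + 633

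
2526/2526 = 1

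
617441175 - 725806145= - 108364970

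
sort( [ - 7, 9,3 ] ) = [ - 7,3,9]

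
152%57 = 38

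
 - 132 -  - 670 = 538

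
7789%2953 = 1883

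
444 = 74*6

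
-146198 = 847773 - 993971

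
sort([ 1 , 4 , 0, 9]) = [ 0,  1,  4,9 ] 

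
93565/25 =3742 +3/5 = 3742.60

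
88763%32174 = 24415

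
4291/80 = 4291/80 = 53.64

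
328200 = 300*1094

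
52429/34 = 1542+1/34= 1542.03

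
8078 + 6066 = 14144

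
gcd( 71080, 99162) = 2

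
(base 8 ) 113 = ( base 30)2f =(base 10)75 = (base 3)2210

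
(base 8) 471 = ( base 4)10321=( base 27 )BG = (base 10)313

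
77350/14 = 5525 = 5525.00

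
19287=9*2143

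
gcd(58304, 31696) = 16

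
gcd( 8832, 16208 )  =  16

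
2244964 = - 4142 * ( - 542 )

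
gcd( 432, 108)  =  108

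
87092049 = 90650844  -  3558795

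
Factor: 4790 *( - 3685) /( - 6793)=2^1*5^2 * 11^1*67^1*479^1*6793^( - 1 )=17651150/6793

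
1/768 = 1/768 = 0.00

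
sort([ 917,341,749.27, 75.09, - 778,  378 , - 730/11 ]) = [ - 778,-730/11,75.09,341,378,749.27,917]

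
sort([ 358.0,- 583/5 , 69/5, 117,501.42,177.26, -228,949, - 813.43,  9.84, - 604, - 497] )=[  -  813.43, - 604, - 497 , - 228,-583/5,9.84,69/5 , 117,177.26,358.0,501.42, 949 ] 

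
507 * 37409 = 18966363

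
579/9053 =579/9053=0.06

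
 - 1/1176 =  - 1 + 1175/1176= - 0.00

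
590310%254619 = 81072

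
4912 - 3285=1627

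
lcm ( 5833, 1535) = 29165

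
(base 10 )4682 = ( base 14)19c6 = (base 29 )5GD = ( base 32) 4IA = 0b1001001001010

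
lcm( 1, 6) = 6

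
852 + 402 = 1254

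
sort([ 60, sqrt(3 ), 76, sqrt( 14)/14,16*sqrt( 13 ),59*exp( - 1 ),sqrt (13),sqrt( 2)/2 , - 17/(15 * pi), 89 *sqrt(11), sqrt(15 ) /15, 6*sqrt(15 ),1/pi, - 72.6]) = [ - 72.6, - 17/(15 * pi) , sqrt( 15 )/15,sqrt( 14)/14,1/pi,sqrt(2)/2,sqrt( 3 ),sqrt(13),59 * exp( - 1 ),  6*sqrt(15), 16*sqrt(13 ),60,76,89*sqrt(11 )]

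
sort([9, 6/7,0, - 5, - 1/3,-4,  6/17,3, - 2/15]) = [ - 5, - 4, - 1/3, - 2/15,  0,6/17, 6/7, 3,9 ] 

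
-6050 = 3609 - 9659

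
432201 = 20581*21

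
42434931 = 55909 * 759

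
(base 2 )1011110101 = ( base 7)2131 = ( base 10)757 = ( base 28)r1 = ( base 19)21g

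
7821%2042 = 1695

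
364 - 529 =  - 165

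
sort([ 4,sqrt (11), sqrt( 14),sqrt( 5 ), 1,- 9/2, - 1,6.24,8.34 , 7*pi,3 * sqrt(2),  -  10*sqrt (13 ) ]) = [ - 10*sqrt( 13 ), - 9/2,-1,1, sqrt( 5),sqrt(11) , sqrt( 14 ),4,3 * sqrt( 2), 6.24,8.34, 7 * pi]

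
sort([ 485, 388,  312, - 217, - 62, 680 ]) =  [ - 217, - 62 , 312,  388, 485, 680] 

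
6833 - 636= 6197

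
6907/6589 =1  +  318/6589 = 1.05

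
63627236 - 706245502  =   - 642618266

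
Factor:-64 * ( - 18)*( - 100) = - 115200 = - 2^9 * 3^2*5^2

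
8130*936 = 7609680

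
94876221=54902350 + 39973871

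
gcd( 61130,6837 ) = 1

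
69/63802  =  3/2774  =  0.00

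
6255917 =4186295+2069622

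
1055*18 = 18990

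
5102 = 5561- 459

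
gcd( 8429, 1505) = 1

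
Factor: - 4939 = -11^1*449^1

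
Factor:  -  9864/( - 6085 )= 2^3* 3^2*5^(  -  1)*137^1*1217^(-1) 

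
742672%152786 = 131528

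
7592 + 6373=13965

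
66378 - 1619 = 64759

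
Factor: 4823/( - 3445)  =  -5^( - 1 ) * 7^1 = - 7/5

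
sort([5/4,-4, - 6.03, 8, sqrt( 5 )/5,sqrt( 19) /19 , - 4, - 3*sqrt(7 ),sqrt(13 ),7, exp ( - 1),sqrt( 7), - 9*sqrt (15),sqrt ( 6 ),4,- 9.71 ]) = [  -  9*  sqrt( 15 ), - 9.71, - 3 * sqrt( 7),  -  6.03, - 4, - 4,sqrt( 19)/19, exp( - 1 ),sqrt( 5 ) /5, 5/4, sqrt( 6 ),sqrt( 7 ),  sqrt( 13 ),4 , 7, 8 ] 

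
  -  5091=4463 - 9554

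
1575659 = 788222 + 787437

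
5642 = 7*806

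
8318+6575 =14893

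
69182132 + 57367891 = 126550023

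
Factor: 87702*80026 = 2^2*3^1 * 47^1 * 311^1*40013^1 = 7018440252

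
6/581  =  6/581 = 0.01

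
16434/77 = 213 + 3/7= 213.43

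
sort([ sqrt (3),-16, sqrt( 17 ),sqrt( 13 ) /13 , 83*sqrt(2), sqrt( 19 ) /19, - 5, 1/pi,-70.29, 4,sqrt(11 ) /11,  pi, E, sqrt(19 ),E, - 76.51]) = [ - 76.51, - 70.29, - 16, - 5, sqrt( 19) /19, sqrt( 13 ) /13, sqrt( 11)/11, 1/pi, sqrt( 3 ), E, E, pi, 4, sqrt ( 17), sqrt( 19 ),83* sqrt( 2 ) ] 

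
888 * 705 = 626040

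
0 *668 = 0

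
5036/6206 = 2518/3103 = 0.81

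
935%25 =10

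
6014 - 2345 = 3669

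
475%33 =13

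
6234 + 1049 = 7283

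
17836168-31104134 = -13267966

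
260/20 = 13 = 13.00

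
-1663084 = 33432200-35095284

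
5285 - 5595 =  - 310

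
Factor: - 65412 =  - 2^2*3^2 * 23^1 * 79^1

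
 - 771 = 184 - 955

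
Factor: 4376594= 2^1*2188297^1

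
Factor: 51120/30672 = 3^( - 1)*5^1 =5/3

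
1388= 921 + 467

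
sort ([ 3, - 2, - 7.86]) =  [-7.86,-2, 3 ]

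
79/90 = 79/90  =  0.88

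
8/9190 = 4/4595 = 0.00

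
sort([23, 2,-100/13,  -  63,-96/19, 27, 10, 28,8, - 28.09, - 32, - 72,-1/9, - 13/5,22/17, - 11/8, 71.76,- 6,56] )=[-72, - 63,-32,-28.09,  -  100/13,-6,  -  96/19,-13/5, - 11/8,-1/9,22/17, 2 , 8, 10, 23, 27, 28, 56, 71.76 ]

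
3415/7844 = 3415/7844 = 0.44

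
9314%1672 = 954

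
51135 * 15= 767025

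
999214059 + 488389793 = 1487603852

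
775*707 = 547925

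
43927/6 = 43927/6 = 7321.17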